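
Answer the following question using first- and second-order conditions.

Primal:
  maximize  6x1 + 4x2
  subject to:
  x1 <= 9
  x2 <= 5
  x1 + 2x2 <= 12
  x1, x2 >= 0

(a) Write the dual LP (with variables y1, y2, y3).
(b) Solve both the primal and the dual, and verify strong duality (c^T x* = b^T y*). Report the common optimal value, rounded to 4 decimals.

The standard primal-dual pair for 'max c^T x s.t. A x <= b, x >= 0' is:
  Dual:  min b^T y  s.t.  A^T y >= c,  y >= 0.

So the dual LP is:
  minimize  9y1 + 5y2 + 12y3
  subject to:
    y1 + y3 >= 6
    y2 + 2y3 >= 4
    y1, y2, y3 >= 0

Solving the primal: x* = (9, 1.5).
  primal value c^T x* = 60.
Solving the dual: y* = (4, 0, 2).
  dual value b^T y* = 60.
Strong duality: c^T x* = b^T y*. Confirmed.

60


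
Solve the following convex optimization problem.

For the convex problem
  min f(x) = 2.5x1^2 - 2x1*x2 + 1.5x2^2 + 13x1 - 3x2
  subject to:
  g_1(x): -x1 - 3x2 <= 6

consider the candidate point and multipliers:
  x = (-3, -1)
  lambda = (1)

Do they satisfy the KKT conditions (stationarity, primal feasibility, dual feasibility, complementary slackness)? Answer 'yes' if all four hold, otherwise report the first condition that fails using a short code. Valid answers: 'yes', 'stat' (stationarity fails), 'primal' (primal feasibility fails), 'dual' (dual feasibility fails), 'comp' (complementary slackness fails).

Gradient of f: grad f(x) = Q x + c = (0, 0)
Constraint values g_i(x) = a_i^T x - b_i:
  g_1((-3, -1)) = 0
Stationarity residual: grad f(x) + sum_i lambda_i a_i = (-1, -3)
  -> stationarity FAILS
Primal feasibility (all g_i <= 0): OK
Dual feasibility (all lambda_i >= 0): OK
Complementary slackness (lambda_i * g_i(x) = 0 for all i): OK

Verdict: the first failing condition is stationarity -> stat.

stat


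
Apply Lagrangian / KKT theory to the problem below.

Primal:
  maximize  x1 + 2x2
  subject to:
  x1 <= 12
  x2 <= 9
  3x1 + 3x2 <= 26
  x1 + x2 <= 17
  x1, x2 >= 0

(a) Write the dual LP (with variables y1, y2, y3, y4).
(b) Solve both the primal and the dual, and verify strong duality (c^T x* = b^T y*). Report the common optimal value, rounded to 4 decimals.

The standard primal-dual pair for 'max c^T x s.t. A x <= b, x >= 0' is:
  Dual:  min b^T y  s.t.  A^T y >= c,  y >= 0.

So the dual LP is:
  minimize  12y1 + 9y2 + 26y3 + 17y4
  subject to:
    y1 + 3y3 + y4 >= 1
    y2 + 3y3 + y4 >= 2
    y1, y2, y3, y4 >= 0

Solving the primal: x* = (0, 8.6667).
  primal value c^T x* = 17.3333.
Solving the dual: y* = (0, 0, 0.6667, 0).
  dual value b^T y* = 17.3333.
Strong duality: c^T x* = b^T y*. Confirmed.

17.3333


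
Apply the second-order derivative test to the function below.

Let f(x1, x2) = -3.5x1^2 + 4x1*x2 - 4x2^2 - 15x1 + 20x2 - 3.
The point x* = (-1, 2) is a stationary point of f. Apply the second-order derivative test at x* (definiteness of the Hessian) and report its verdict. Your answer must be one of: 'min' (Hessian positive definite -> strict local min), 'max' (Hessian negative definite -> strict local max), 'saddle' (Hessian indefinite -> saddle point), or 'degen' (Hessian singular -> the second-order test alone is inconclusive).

Compute the Hessian H = grad^2 f:
  H = [[-7, 4], [4, -8]]
Verify stationarity: grad f(x*) = H x* + g = (0, 0).
Eigenvalues of H: -11.5311, -3.4689.
Both eigenvalues < 0, so H is negative definite -> x* is a strict local max.

max


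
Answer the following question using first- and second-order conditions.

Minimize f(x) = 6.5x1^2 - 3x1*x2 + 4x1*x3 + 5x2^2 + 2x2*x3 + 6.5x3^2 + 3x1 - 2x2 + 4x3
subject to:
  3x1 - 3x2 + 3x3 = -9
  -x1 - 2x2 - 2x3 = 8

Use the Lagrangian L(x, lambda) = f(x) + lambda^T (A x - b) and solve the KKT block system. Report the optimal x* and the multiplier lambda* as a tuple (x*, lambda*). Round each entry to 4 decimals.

Form the Lagrangian:
  L(x, lambda) = (1/2) x^T Q x + c^T x + lambda^T (A x - b)
Stationarity (grad_x L = 0): Q x + c + A^T lambda = 0.
Primal feasibility: A x = b.

This gives the KKT block system:
  [ Q   A^T ] [ x     ]   [-c ]
  [ A    0  ] [ lambda ] = [ b ]

Solving the linear system:
  x*      = (-1.4877, -0.8719, -2.3842)
  lambda* = (3.9442, -11.4286)
  f(x*)   = 57.335

x* = (-1.4877, -0.8719, -2.3842), lambda* = (3.9442, -11.4286)


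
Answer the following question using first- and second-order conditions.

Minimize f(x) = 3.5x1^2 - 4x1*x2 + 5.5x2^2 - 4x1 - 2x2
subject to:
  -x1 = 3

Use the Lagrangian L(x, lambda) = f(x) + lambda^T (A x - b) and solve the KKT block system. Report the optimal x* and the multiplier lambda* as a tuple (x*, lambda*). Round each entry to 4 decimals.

Form the Lagrangian:
  L(x, lambda) = (1/2) x^T Q x + c^T x + lambda^T (A x - b)
Stationarity (grad_x L = 0): Q x + c + A^T lambda = 0.
Primal feasibility: A x = b.

This gives the KKT block system:
  [ Q   A^T ] [ x     ]   [-c ]
  [ A    0  ] [ lambda ] = [ b ]

Solving the linear system:
  x*      = (-3, -0.9091)
  lambda* = (-21.3636)
  f(x*)   = 38.9545

x* = (-3, -0.9091), lambda* = (-21.3636)


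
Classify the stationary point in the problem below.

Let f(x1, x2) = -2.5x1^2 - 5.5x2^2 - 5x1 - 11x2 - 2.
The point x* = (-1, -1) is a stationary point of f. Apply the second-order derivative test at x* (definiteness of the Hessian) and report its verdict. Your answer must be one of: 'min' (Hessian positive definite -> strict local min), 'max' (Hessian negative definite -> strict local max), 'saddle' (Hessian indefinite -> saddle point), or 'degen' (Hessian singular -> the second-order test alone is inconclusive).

Compute the Hessian H = grad^2 f:
  H = [[-5, 0], [0, -11]]
Verify stationarity: grad f(x*) = H x* + g = (0, 0).
Eigenvalues of H: -11, -5.
Both eigenvalues < 0, so H is negative definite -> x* is a strict local max.

max


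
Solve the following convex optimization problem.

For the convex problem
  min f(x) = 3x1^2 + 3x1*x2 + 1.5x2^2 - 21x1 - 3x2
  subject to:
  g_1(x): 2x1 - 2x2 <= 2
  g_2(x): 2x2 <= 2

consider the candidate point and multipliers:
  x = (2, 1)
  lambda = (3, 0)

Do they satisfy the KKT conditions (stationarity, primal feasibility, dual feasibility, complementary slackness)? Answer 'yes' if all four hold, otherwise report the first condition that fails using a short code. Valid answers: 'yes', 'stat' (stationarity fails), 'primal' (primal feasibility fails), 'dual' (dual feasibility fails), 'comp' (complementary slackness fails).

Gradient of f: grad f(x) = Q x + c = (-6, 6)
Constraint values g_i(x) = a_i^T x - b_i:
  g_1((2, 1)) = 0
  g_2((2, 1)) = 0
Stationarity residual: grad f(x) + sum_i lambda_i a_i = (0, 0)
  -> stationarity OK
Primal feasibility (all g_i <= 0): OK
Dual feasibility (all lambda_i >= 0): OK
Complementary slackness (lambda_i * g_i(x) = 0 for all i): OK

Verdict: yes, KKT holds.

yes


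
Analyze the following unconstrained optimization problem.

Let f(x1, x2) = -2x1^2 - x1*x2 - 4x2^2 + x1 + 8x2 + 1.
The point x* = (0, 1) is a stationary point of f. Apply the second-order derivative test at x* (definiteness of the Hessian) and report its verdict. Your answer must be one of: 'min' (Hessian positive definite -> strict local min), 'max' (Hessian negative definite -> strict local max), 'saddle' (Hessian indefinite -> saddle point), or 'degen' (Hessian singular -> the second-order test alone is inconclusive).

Compute the Hessian H = grad^2 f:
  H = [[-4, -1], [-1, -8]]
Verify stationarity: grad f(x*) = H x* + g = (0, 0).
Eigenvalues of H: -8.2361, -3.7639.
Both eigenvalues < 0, so H is negative definite -> x* is a strict local max.

max


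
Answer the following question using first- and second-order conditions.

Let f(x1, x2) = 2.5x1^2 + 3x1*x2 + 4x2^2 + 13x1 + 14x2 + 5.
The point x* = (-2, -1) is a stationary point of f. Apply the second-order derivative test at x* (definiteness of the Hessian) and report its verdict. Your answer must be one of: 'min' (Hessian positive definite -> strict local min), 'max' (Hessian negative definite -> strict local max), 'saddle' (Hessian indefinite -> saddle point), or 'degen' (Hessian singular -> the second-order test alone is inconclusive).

Compute the Hessian H = grad^2 f:
  H = [[5, 3], [3, 8]]
Verify stationarity: grad f(x*) = H x* + g = (0, 0).
Eigenvalues of H: 3.1459, 9.8541.
Both eigenvalues > 0, so H is positive definite -> x* is a strict local min.

min


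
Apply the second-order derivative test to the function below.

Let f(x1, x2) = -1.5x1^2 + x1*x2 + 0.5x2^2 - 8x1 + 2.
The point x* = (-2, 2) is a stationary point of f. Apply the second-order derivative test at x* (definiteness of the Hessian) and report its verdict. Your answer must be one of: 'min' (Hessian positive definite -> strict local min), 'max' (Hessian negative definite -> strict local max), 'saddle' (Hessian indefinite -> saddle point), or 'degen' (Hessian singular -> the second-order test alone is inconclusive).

Compute the Hessian H = grad^2 f:
  H = [[-3, 1], [1, 1]]
Verify stationarity: grad f(x*) = H x* + g = (0, 0).
Eigenvalues of H: -3.2361, 1.2361.
Eigenvalues have mixed signs, so H is indefinite -> x* is a saddle point.

saddle


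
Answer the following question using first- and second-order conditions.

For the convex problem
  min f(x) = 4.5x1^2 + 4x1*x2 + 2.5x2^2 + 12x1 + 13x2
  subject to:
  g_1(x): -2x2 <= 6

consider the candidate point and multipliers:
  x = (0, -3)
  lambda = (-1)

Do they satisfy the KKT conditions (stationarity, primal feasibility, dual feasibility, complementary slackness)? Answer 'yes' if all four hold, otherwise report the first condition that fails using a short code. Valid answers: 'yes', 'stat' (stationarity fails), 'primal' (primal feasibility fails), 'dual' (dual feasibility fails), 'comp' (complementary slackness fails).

Gradient of f: grad f(x) = Q x + c = (0, -2)
Constraint values g_i(x) = a_i^T x - b_i:
  g_1((0, -3)) = 0
Stationarity residual: grad f(x) + sum_i lambda_i a_i = (0, 0)
  -> stationarity OK
Primal feasibility (all g_i <= 0): OK
Dual feasibility (all lambda_i >= 0): FAILS
Complementary slackness (lambda_i * g_i(x) = 0 for all i): OK

Verdict: the first failing condition is dual_feasibility -> dual.

dual


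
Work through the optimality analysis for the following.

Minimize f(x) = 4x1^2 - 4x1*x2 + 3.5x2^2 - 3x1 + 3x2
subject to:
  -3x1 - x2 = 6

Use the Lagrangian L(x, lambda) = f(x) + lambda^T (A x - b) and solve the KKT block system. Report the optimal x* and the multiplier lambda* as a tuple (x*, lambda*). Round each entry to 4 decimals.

Form the Lagrangian:
  L(x, lambda) = (1/2) x^T Q x + c^T x + lambda^T (A x - b)
Stationarity (grad_x L = 0): Q x + c + A^T lambda = 0.
Primal feasibility: A x = b.

This gives the KKT block system:
  [ Q   A^T ] [ x     ]   [-c ]
  [ A    0  ] [ lambda ] = [ b ]

Solving the linear system:
  x*      = (-1.4526, -1.6421)
  lambda* = (-2.6842)
  f(x*)   = 7.7684

x* = (-1.4526, -1.6421), lambda* = (-2.6842)


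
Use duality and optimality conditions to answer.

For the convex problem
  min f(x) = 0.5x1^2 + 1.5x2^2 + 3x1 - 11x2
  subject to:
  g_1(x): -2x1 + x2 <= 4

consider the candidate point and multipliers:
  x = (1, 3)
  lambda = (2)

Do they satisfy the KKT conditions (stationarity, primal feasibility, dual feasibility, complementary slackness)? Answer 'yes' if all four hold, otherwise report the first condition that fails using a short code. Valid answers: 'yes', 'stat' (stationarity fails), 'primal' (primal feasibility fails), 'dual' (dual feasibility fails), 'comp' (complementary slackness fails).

Gradient of f: grad f(x) = Q x + c = (4, -2)
Constraint values g_i(x) = a_i^T x - b_i:
  g_1((1, 3)) = -3
Stationarity residual: grad f(x) + sum_i lambda_i a_i = (0, 0)
  -> stationarity OK
Primal feasibility (all g_i <= 0): OK
Dual feasibility (all lambda_i >= 0): OK
Complementary slackness (lambda_i * g_i(x) = 0 for all i): FAILS

Verdict: the first failing condition is complementary_slackness -> comp.

comp


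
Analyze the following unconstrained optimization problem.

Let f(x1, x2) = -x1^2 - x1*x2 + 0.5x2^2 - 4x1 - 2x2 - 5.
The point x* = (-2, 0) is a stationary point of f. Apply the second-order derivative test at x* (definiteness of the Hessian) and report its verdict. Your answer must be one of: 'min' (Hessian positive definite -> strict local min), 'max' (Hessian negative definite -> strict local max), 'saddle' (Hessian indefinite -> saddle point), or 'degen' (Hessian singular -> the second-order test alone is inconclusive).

Compute the Hessian H = grad^2 f:
  H = [[-2, -1], [-1, 1]]
Verify stationarity: grad f(x*) = H x* + g = (0, 0).
Eigenvalues of H: -2.3028, 1.3028.
Eigenvalues have mixed signs, so H is indefinite -> x* is a saddle point.

saddle


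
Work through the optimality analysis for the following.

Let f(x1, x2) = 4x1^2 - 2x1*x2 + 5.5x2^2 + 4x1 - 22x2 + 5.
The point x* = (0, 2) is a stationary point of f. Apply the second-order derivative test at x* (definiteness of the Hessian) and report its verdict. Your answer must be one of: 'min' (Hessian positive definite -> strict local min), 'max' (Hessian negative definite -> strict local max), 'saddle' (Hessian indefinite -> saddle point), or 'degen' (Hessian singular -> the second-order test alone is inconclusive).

Compute the Hessian H = grad^2 f:
  H = [[8, -2], [-2, 11]]
Verify stationarity: grad f(x*) = H x* + g = (0, 0).
Eigenvalues of H: 7, 12.
Both eigenvalues > 0, so H is positive definite -> x* is a strict local min.

min


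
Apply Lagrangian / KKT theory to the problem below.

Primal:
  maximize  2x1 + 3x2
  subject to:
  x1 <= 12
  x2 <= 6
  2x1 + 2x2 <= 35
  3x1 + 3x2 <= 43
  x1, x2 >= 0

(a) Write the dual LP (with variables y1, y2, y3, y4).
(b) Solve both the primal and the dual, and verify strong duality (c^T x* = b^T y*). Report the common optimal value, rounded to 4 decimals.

The standard primal-dual pair for 'max c^T x s.t. A x <= b, x >= 0' is:
  Dual:  min b^T y  s.t.  A^T y >= c,  y >= 0.

So the dual LP is:
  minimize  12y1 + 6y2 + 35y3 + 43y4
  subject to:
    y1 + 2y3 + 3y4 >= 2
    y2 + 2y3 + 3y4 >= 3
    y1, y2, y3, y4 >= 0

Solving the primal: x* = (8.3333, 6).
  primal value c^T x* = 34.6667.
Solving the dual: y* = (0, 1, 0, 0.6667).
  dual value b^T y* = 34.6667.
Strong duality: c^T x* = b^T y*. Confirmed.

34.6667


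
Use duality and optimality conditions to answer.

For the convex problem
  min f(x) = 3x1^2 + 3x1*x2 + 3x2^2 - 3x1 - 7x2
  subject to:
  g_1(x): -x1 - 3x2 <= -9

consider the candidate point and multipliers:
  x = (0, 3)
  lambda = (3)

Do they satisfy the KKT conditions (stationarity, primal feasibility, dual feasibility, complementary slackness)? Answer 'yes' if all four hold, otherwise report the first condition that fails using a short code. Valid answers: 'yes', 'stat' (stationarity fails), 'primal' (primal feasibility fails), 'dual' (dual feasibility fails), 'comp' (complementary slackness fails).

Gradient of f: grad f(x) = Q x + c = (6, 11)
Constraint values g_i(x) = a_i^T x - b_i:
  g_1((0, 3)) = 0
Stationarity residual: grad f(x) + sum_i lambda_i a_i = (3, 2)
  -> stationarity FAILS
Primal feasibility (all g_i <= 0): OK
Dual feasibility (all lambda_i >= 0): OK
Complementary slackness (lambda_i * g_i(x) = 0 for all i): OK

Verdict: the first failing condition is stationarity -> stat.

stat


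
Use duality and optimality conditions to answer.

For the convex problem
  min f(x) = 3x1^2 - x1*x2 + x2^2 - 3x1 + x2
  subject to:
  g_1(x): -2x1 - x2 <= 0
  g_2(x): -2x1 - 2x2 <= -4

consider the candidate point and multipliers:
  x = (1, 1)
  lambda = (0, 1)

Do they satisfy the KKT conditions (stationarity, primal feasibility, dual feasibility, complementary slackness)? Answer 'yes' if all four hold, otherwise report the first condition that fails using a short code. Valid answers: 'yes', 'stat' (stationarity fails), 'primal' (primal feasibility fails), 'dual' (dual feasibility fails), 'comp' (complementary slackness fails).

Gradient of f: grad f(x) = Q x + c = (2, 2)
Constraint values g_i(x) = a_i^T x - b_i:
  g_1((1, 1)) = -3
  g_2((1, 1)) = 0
Stationarity residual: grad f(x) + sum_i lambda_i a_i = (0, 0)
  -> stationarity OK
Primal feasibility (all g_i <= 0): OK
Dual feasibility (all lambda_i >= 0): OK
Complementary slackness (lambda_i * g_i(x) = 0 for all i): OK

Verdict: yes, KKT holds.

yes


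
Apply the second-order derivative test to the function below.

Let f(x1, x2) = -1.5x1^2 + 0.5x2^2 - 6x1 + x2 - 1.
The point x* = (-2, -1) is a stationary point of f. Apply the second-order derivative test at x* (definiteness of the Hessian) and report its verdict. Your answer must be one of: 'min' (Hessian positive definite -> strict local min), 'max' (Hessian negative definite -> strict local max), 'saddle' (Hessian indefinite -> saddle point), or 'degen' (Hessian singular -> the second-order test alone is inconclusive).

Compute the Hessian H = grad^2 f:
  H = [[-3, 0], [0, 1]]
Verify stationarity: grad f(x*) = H x* + g = (0, 0).
Eigenvalues of H: -3, 1.
Eigenvalues have mixed signs, so H is indefinite -> x* is a saddle point.

saddle


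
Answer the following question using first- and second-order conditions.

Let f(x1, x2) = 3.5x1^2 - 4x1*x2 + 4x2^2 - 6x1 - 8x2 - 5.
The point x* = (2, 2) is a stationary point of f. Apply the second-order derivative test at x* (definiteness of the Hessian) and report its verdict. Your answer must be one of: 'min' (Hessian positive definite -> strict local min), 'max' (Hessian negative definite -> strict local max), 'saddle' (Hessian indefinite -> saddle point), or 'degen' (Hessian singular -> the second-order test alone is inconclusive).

Compute the Hessian H = grad^2 f:
  H = [[7, -4], [-4, 8]]
Verify stationarity: grad f(x*) = H x* + g = (0, 0).
Eigenvalues of H: 3.4689, 11.5311.
Both eigenvalues > 0, so H is positive definite -> x* is a strict local min.

min


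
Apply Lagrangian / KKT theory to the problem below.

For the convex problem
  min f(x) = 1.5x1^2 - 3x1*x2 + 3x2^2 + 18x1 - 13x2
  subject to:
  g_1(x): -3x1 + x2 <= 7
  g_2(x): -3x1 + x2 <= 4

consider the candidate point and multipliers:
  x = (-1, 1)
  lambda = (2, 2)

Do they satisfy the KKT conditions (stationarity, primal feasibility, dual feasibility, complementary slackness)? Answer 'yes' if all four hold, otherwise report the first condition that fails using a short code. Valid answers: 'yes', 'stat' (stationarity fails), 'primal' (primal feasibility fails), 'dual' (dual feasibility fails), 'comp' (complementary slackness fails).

Gradient of f: grad f(x) = Q x + c = (12, -4)
Constraint values g_i(x) = a_i^T x - b_i:
  g_1((-1, 1)) = -3
  g_2((-1, 1)) = 0
Stationarity residual: grad f(x) + sum_i lambda_i a_i = (0, 0)
  -> stationarity OK
Primal feasibility (all g_i <= 0): OK
Dual feasibility (all lambda_i >= 0): OK
Complementary slackness (lambda_i * g_i(x) = 0 for all i): FAILS

Verdict: the first failing condition is complementary_slackness -> comp.

comp


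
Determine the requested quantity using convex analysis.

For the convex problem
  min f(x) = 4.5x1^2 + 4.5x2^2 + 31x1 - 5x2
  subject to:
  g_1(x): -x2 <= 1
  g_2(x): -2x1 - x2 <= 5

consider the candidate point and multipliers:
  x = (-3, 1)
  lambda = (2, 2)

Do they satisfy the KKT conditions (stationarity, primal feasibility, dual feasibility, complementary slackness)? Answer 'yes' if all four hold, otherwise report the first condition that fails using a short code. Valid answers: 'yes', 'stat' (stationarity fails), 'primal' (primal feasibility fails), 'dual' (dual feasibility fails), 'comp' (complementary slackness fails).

Gradient of f: grad f(x) = Q x + c = (4, 4)
Constraint values g_i(x) = a_i^T x - b_i:
  g_1((-3, 1)) = -2
  g_2((-3, 1)) = 0
Stationarity residual: grad f(x) + sum_i lambda_i a_i = (0, 0)
  -> stationarity OK
Primal feasibility (all g_i <= 0): OK
Dual feasibility (all lambda_i >= 0): OK
Complementary slackness (lambda_i * g_i(x) = 0 for all i): FAILS

Verdict: the first failing condition is complementary_slackness -> comp.

comp


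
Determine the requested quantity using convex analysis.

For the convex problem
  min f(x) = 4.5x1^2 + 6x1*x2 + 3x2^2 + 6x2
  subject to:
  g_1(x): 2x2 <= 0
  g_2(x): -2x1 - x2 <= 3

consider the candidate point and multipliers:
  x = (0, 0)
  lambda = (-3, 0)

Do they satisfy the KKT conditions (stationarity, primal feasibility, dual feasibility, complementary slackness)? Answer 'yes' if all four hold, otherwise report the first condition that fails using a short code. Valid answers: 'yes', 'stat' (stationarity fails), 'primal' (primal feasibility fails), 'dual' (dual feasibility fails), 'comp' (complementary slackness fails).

Gradient of f: grad f(x) = Q x + c = (0, 6)
Constraint values g_i(x) = a_i^T x - b_i:
  g_1((0, 0)) = 0
  g_2((0, 0)) = -3
Stationarity residual: grad f(x) + sum_i lambda_i a_i = (0, 0)
  -> stationarity OK
Primal feasibility (all g_i <= 0): OK
Dual feasibility (all lambda_i >= 0): FAILS
Complementary slackness (lambda_i * g_i(x) = 0 for all i): OK

Verdict: the first failing condition is dual_feasibility -> dual.

dual


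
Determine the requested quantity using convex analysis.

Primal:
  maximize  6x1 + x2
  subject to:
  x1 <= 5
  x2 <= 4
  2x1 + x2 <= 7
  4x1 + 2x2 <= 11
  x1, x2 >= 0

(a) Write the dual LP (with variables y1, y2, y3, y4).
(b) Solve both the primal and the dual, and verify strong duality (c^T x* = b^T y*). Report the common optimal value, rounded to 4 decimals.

The standard primal-dual pair for 'max c^T x s.t. A x <= b, x >= 0' is:
  Dual:  min b^T y  s.t.  A^T y >= c,  y >= 0.

So the dual LP is:
  minimize  5y1 + 4y2 + 7y3 + 11y4
  subject to:
    y1 + 2y3 + 4y4 >= 6
    y2 + y3 + 2y4 >= 1
    y1, y2, y3, y4 >= 0

Solving the primal: x* = (2.75, 0).
  primal value c^T x* = 16.5.
Solving the dual: y* = (0, 0, 0, 1.5).
  dual value b^T y* = 16.5.
Strong duality: c^T x* = b^T y*. Confirmed.

16.5


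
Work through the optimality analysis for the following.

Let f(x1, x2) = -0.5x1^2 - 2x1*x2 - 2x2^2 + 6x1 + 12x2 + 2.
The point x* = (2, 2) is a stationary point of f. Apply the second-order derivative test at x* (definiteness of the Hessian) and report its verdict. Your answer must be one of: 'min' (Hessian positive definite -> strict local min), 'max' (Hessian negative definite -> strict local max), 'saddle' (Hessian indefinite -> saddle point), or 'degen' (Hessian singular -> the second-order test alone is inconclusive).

Compute the Hessian H = grad^2 f:
  H = [[-1, -2], [-2, -4]]
Verify stationarity: grad f(x*) = H x* + g = (0, 0).
Eigenvalues of H: -5, 0.
H has a zero eigenvalue (singular; negative semidefinite but not definite), so H is neither positive definite, negative definite, nor indefinite. The second-order test alone is inconclusive -> degen.
(Indeed, f is constant along the null direction of H through x*, so x* is not a strict local extremum.)

degen


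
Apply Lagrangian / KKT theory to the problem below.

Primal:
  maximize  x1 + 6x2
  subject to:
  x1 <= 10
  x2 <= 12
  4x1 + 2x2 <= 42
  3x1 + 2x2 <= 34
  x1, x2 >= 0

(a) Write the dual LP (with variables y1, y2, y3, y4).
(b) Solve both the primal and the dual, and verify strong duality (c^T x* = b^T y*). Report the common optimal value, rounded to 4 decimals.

The standard primal-dual pair for 'max c^T x s.t. A x <= b, x >= 0' is:
  Dual:  min b^T y  s.t.  A^T y >= c,  y >= 0.

So the dual LP is:
  minimize  10y1 + 12y2 + 42y3 + 34y4
  subject to:
    y1 + 4y3 + 3y4 >= 1
    y2 + 2y3 + 2y4 >= 6
    y1, y2, y3, y4 >= 0

Solving the primal: x* = (3.3333, 12).
  primal value c^T x* = 75.3333.
Solving the dual: y* = (0, 5.3333, 0, 0.3333).
  dual value b^T y* = 75.3333.
Strong duality: c^T x* = b^T y*. Confirmed.

75.3333


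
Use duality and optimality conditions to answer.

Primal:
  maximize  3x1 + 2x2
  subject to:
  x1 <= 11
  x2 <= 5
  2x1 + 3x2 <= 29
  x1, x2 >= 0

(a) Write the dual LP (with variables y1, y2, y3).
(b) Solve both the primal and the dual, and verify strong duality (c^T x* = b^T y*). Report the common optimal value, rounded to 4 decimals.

The standard primal-dual pair for 'max c^T x s.t. A x <= b, x >= 0' is:
  Dual:  min b^T y  s.t.  A^T y >= c,  y >= 0.

So the dual LP is:
  minimize  11y1 + 5y2 + 29y3
  subject to:
    y1 + 2y3 >= 3
    y2 + 3y3 >= 2
    y1, y2, y3 >= 0

Solving the primal: x* = (11, 2.3333).
  primal value c^T x* = 37.6667.
Solving the dual: y* = (1.6667, 0, 0.6667).
  dual value b^T y* = 37.6667.
Strong duality: c^T x* = b^T y*. Confirmed.

37.6667


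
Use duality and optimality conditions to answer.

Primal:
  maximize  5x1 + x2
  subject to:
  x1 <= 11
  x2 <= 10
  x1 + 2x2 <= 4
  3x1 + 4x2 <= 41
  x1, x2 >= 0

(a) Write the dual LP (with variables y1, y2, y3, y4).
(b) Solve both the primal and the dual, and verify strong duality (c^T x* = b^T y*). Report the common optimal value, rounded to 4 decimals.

The standard primal-dual pair for 'max c^T x s.t. A x <= b, x >= 0' is:
  Dual:  min b^T y  s.t.  A^T y >= c,  y >= 0.

So the dual LP is:
  minimize  11y1 + 10y2 + 4y3 + 41y4
  subject to:
    y1 + y3 + 3y4 >= 5
    y2 + 2y3 + 4y4 >= 1
    y1, y2, y3, y4 >= 0

Solving the primal: x* = (4, 0).
  primal value c^T x* = 20.
Solving the dual: y* = (0, 0, 5, 0).
  dual value b^T y* = 20.
Strong duality: c^T x* = b^T y*. Confirmed.

20


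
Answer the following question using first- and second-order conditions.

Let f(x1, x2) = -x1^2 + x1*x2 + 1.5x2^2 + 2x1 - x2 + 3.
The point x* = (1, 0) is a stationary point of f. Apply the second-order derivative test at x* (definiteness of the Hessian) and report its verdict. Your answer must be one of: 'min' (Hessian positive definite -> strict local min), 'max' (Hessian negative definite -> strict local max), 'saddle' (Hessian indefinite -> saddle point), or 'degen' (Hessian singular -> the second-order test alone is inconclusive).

Compute the Hessian H = grad^2 f:
  H = [[-2, 1], [1, 3]]
Verify stationarity: grad f(x*) = H x* + g = (0, 0).
Eigenvalues of H: -2.1926, 3.1926.
Eigenvalues have mixed signs, so H is indefinite -> x* is a saddle point.

saddle


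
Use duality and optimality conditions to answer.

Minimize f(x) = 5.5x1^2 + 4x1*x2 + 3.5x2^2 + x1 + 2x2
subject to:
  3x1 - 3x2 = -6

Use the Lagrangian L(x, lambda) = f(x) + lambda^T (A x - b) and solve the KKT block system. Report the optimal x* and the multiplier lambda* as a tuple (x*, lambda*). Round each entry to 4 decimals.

Form the Lagrangian:
  L(x, lambda) = (1/2) x^T Q x + c^T x + lambda^T (A x - b)
Stationarity (grad_x L = 0): Q x + c + A^T lambda = 0.
Primal feasibility: A x = b.

This gives the KKT block system:
  [ Q   A^T ] [ x     ]   [-c ]
  [ A    0  ] [ lambda ] = [ b ]

Solving the linear system:
  x*      = (-0.9615, 1.0385)
  lambda* = (1.8077)
  f(x*)   = 5.9808

x* = (-0.9615, 1.0385), lambda* = (1.8077)


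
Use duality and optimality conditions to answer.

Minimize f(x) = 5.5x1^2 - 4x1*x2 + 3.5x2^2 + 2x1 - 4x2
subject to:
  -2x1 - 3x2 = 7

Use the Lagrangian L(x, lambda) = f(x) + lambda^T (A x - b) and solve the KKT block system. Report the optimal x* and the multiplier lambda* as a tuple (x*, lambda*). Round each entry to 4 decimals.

Form the Lagrangian:
  L(x, lambda) = (1/2) x^T Q x + c^T x + lambda^T (A x - b)
Stationarity (grad_x L = 0): Q x + c + A^T lambda = 0.
Primal feasibility: A x = b.

This gives the KKT block system:
  [ Q   A^T ] [ x     ]   [-c ]
  [ A    0  ] [ lambda ] = [ b ]

Solving the linear system:
  x*      = (-1.28, -1.48)
  lambda* = (-3.08)
  f(x*)   = 12.46

x* = (-1.28, -1.48), lambda* = (-3.08)


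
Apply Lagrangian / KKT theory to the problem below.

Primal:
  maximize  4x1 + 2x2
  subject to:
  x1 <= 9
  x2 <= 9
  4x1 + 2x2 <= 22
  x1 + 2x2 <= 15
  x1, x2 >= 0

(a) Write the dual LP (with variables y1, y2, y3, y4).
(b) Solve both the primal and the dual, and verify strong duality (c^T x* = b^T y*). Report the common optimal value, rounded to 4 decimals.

The standard primal-dual pair for 'max c^T x s.t. A x <= b, x >= 0' is:
  Dual:  min b^T y  s.t.  A^T y >= c,  y >= 0.

So the dual LP is:
  minimize  9y1 + 9y2 + 22y3 + 15y4
  subject to:
    y1 + 4y3 + y4 >= 4
    y2 + 2y3 + 2y4 >= 2
    y1, y2, y3, y4 >= 0

Solving the primal: x* = (2.3333, 6.3333).
  primal value c^T x* = 22.
Solving the dual: y* = (0, 0, 1, 0).
  dual value b^T y* = 22.
Strong duality: c^T x* = b^T y*. Confirmed.

22


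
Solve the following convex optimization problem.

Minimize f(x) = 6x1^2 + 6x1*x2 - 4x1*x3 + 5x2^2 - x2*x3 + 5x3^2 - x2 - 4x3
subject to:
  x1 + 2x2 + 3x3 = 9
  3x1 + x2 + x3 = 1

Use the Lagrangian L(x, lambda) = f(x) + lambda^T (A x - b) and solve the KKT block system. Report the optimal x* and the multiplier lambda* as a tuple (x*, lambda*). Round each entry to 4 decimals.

Form the Lagrangian:
  L(x, lambda) = (1/2) x^T Q x + c^T x + lambda^T (A x - b)
Stationarity (grad_x L = 0): Q x + c + A^T lambda = 0.
Primal feasibility: A x = b.

This gives the KKT block system:
  [ Q   A^T ] [ x     ]   [-c ]
  [ A    0  ] [ lambda ] = [ b ]

Solving the linear system:
  x*      = (-0.9929, 1.9433, 2.0355)
  lambda* = (-7.9433, 5.4468)
  f(x*)   = 27.9787

x* = (-0.9929, 1.9433, 2.0355), lambda* = (-7.9433, 5.4468)


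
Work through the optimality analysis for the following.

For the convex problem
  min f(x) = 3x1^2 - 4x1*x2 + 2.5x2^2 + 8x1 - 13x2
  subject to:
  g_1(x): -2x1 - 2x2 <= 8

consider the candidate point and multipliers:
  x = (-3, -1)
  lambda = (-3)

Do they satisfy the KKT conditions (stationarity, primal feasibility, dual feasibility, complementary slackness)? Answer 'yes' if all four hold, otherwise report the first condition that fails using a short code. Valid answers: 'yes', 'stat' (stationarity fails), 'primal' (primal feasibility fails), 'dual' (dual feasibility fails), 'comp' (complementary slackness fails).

Gradient of f: grad f(x) = Q x + c = (-6, -6)
Constraint values g_i(x) = a_i^T x - b_i:
  g_1((-3, -1)) = 0
Stationarity residual: grad f(x) + sum_i lambda_i a_i = (0, 0)
  -> stationarity OK
Primal feasibility (all g_i <= 0): OK
Dual feasibility (all lambda_i >= 0): FAILS
Complementary slackness (lambda_i * g_i(x) = 0 for all i): OK

Verdict: the first failing condition is dual_feasibility -> dual.

dual


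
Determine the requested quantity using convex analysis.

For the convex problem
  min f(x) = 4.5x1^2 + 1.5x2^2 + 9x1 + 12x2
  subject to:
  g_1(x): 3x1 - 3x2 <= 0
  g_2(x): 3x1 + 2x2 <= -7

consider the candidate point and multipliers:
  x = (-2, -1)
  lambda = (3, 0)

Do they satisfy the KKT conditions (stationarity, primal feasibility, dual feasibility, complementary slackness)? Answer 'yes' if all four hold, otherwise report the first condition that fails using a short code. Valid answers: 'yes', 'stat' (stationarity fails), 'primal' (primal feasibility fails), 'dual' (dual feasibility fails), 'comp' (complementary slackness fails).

Gradient of f: grad f(x) = Q x + c = (-9, 9)
Constraint values g_i(x) = a_i^T x - b_i:
  g_1((-2, -1)) = -3
  g_2((-2, -1)) = -1
Stationarity residual: grad f(x) + sum_i lambda_i a_i = (0, 0)
  -> stationarity OK
Primal feasibility (all g_i <= 0): OK
Dual feasibility (all lambda_i >= 0): OK
Complementary slackness (lambda_i * g_i(x) = 0 for all i): FAILS

Verdict: the first failing condition is complementary_slackness -> comp.

comp


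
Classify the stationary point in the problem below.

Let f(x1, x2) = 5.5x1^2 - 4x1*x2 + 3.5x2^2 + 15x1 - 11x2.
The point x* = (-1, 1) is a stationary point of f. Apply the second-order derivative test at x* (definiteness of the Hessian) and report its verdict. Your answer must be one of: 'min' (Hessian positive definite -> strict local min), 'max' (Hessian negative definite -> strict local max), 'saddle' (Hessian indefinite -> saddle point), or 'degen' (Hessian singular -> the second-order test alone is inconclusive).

Compute the Hessian H = grad^2 f:
  H = [[11, -4], [-4, 7]]
Verify stationarity: grad f(x*) = H x* + g = (0, 0).
Eigenvalues of H: 4.5279, 13.4721.
Both eigenvalues > 0, so H is positive definite -> x* is a strict local min.

min


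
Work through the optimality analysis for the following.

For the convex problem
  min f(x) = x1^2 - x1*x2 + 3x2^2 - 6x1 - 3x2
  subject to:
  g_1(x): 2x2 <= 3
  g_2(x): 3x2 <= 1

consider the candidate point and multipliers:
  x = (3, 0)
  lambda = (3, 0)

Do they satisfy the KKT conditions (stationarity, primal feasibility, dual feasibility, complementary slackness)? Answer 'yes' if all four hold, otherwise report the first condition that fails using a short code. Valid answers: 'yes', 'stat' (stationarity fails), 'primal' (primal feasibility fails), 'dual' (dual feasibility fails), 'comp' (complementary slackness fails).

Gradient of f: grad f(x) = Q x + c = (0, -6)
Constraint values g_i(x) = a_i^T x - b_i:
  g_1((3, 0)) = -3
  g_2((3, 0)) = -1
Stationarity residual: grad f(x) + sum_i lambda_i a_i = (0, 0)
  -> stationarity OK
Primal feasibility (all g_i <= 0): OK
Dual feasibility (all lambda_i >= 0): OK
Complementary slackness (lambda_i * g_i(x) = 0 for all i): FAILS

Verdict: the first failing condition is complementary_slackness -> comp.

comp


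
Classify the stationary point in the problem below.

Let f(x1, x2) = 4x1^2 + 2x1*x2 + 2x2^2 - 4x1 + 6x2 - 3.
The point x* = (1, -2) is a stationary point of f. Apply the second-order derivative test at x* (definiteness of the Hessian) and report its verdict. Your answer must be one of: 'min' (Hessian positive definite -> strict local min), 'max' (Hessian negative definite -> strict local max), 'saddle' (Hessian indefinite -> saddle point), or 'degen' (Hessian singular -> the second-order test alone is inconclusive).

Compute the Hessian H = grad^2 f:
  H = [[8, 2], [2, 4]]
Verify stationarity: grad f(x*) = H x* + g = (0, 0).
Eigenvalues of H: 3.1716, 8.8284.
Both eigenvalues > 0, so H is positive definite -> x* is a strict local min.

min


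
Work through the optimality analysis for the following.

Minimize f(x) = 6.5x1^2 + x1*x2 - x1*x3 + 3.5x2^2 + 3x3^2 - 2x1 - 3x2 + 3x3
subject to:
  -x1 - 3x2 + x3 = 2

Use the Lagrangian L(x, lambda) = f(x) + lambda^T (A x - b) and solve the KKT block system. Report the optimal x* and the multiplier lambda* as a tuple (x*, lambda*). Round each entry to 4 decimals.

Form the Lagrangian:
  L(x, lambda) = (1/2) x^T Q x + c^T x + lambda^T (A x - b)
Stationarity (grad_x L = 0): Q x + c + A^T lambda = 0.
Primal feasibility: A x = b.

This gives the KKT block system:
  [ Q   A^T ] [ x     ]   [-c ]
  [ A    0  ] [ lambda ] = [ b ]

Solving the linear system:
  x*      = (0.0013, -0.6889, -0.0653)
  lambda* = (-2.6069)
  f(x*)   = 3.541

x* = (0.0013, -0.6889, -0.0653), lambda* = (-2.6069)


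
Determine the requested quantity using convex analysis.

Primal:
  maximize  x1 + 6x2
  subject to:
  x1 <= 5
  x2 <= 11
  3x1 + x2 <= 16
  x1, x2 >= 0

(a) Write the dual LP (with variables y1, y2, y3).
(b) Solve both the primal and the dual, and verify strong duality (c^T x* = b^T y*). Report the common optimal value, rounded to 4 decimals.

The standard primal-dual pair for 'max c^T x s.t. A x <= b, x >= 0' is:
  Dual:  min b^T y  s.t.  A^T y >= c,  y >= 0.

So the dual LP is:
  minimize  5y1 + 11y2 + 16y3
  subject to:
    y1 + 3y3 >= 1
    y2 + y3 >= 6
    y1, y2, y3 >= 0

Solving the primal: x* = (1.6667, 11).
  primal value c^T x* = 67.6667.
Solving the dual: y* = (0, 5.6667, 0.3333).
  dual value b^T y* = 67.6667.
Strong duality: c^T x* = b^T y*. Confirmed.

67.6667


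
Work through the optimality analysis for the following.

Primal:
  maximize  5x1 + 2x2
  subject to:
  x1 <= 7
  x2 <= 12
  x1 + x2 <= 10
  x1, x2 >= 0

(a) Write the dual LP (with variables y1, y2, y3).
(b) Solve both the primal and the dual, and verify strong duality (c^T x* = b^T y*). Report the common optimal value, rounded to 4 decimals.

The standard primal-dual pair for 'max c^T x s.t. A x <= b, x >= 0' is:
  Dual:  min b^T y  s.t.  A^T y >= c,  y >= 0.

So the dual LP is:
  minimize  7y1 + 12y2 + 10y3
  subject to:
    y1 + y3 >= 5
    y2 + y3 >= 2
    y1, y2, y3 >= 0

Solving the primal: x* = (7, 3).
  primal value c^T x* = 41.
Solving the dual: y* = (3, 0, 2).
  dual value b^T y* = 41.
Strong duality: c^T x* = b^T y*. Confirmed.

41


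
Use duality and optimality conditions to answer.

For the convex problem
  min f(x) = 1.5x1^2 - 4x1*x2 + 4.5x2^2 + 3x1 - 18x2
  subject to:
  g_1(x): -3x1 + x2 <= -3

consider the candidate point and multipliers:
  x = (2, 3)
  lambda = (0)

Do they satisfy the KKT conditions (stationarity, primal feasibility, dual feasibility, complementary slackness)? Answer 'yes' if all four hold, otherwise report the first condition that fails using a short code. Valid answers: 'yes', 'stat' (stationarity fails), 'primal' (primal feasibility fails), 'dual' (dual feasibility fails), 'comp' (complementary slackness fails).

Gradient of f: grad f(x) = Q x + c = (-3, 1)
Constraint values g_i(x) = a_i^T x - b_i:
  g_1((2, 3)) = 0
Stationarity residual: grad f(x) + sum_i lambda_i a_i = (-3, 1)
  -> stationarity FAILS
Primal feasibility (all g_i <= 0): OK
Dual feasibility (all lambda_i >= 0): OK
Complementary slackness (lambda_i * g_i(x) = 0 for all i): OK

Verdict: the first failing condition is stationarity -> stat.

stat


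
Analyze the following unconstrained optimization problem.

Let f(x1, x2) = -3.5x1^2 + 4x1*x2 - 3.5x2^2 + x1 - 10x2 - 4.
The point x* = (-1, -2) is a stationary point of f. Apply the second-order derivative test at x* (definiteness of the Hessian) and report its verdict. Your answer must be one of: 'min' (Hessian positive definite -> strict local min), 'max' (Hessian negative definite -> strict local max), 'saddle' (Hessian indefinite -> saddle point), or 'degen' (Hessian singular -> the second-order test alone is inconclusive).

Compute the Hessian H = grad^2 f:
  H = [[-7, 4], [4, -7]]
Verify stationarity: grad f(x*) = H x* + g = (0, 0).
Eigenvalues of H: -11, -3.
Both eigenvalues < 0, so H is negative definite -> x* is a strict local max.

max


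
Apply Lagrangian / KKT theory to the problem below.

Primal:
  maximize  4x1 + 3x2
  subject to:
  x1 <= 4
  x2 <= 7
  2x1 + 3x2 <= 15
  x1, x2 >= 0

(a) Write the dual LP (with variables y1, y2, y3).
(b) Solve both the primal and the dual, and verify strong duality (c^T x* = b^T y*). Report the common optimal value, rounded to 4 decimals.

The standard primal-dual pair for 'max c^T x s.t. A x <= b, x >= 0' is:
  Dual:  min b^T y  s.t.  A^T y >= c,  y >= 0.

So the dual LP is:
  minimize  4y1 + 7y2 + 15y3
  subject to:
    y1 + 2y3 >= 4
    y2 + 3y3 >= 3
    y1, y2, y3 >= 0

Solving the primal: x* = (4, 2.3333).
  primal value c^T x* = 23.
Solving the dual: y* = (2, 0, 1).
  dual value b^T y* = 23.
Strong duality: c^T x* = b^T y*. Confirmed.

23


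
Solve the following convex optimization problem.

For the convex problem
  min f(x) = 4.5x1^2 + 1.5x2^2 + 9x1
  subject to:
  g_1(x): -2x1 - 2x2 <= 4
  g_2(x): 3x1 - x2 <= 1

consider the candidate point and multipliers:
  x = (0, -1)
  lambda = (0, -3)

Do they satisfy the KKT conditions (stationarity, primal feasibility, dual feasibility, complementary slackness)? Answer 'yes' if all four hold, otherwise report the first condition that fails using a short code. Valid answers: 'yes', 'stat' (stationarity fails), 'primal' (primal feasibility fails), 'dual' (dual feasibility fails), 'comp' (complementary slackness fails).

Gradient of f: grad f(x) = Q x + c = (9, -3)
Constraint values g_i(x) = a_i^T x - b_i:
  g_1((0, -1)) = -2
  g_2((0, -1)) = 0
Stationarity residual: grad f(x) + sum_i lambda_i a_i = (0, 0)
  -> stationarity OK
Primal feasibility (all g_i <= 0): OK
Dual feasibility (all lambda_i >= 0): FAILS
Complementary slackness (lambda_i * g_i(x) = 0 for all i): OK

Verdict: the first failing condition is dual_feasibility -> dual.

dual


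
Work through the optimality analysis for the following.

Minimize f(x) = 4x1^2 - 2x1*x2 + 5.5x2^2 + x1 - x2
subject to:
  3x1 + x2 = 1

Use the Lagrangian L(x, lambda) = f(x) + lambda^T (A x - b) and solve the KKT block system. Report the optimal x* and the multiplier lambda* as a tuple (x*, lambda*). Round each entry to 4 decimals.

Form the Lagrangian:
  L(x, lambda) = (1/2) x^T Q x + c^T x + lambda^T (A x - b)
Stationarity (grad_x L = 0): Q x + c + A^T lambda = 0.
Primal feasibility: A x = b.

This gives the KKT block system:
  [ Q   A^T ] [ x     ]   [-c ]
  [ A    0  ] [ lambda ] = [ b ]

Solving the linear system:
  x*      = (0.2605, 0.2185)
  lambda* = (-0.8824)
  f(x*)   = 0.4622

x* = (0.2605, 0.2185), lambda* = (-0.8824)
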